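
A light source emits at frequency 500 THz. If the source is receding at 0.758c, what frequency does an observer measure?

β = v/c = 0.758
(1-β)/(1+β) = 0.242/1.758 = 0.13766
Doppler factor = √(0.13766) = 0.3710
f_obs = 500 × 0.3710 = 185.5 THz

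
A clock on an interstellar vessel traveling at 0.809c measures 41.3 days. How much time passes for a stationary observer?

Proper time Δt₀ = 41.3 days
γ = 1/√(1 - 0.809²) = 1.7012
Δt = γΔt₀ = 1.7012 × 41.3 = 70.26 days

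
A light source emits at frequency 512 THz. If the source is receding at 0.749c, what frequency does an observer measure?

β = v/c = 0.749
(1-β)/(1+β) = 0.251/1.749 = 0.14351
Doppler factor = √(0.14351) = 0.37883
f_obs = 512 × 0.37883 = 194.0 THz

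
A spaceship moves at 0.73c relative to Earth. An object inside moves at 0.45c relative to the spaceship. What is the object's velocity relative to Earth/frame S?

u = (u' + v)/(1 + u'v/c²)
Numerator: 0.45 + 0.73 = 1.18
Denominator: 1 + 0.3285 = 1.3285
u = 1.18/1.3285 = 0.8882c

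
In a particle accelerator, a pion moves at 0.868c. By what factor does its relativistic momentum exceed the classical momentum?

p_rel = γmv, p_class = mv
Ratio = γ = 1/√(1 - 0.868²)
= 1/√(0.246576) = 2.014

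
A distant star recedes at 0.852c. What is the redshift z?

β = 0.852
(1+β)/(1-β) = 1.852/0.148 = 12.51
√(12.51) = 3.537
z = 3.537 - 1 = 2.537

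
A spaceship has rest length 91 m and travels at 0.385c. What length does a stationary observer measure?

Proper length L₀ = 91 m
γ = 1/√(1 - 0.385²) = 1.0835
L = L₀/γ = 91/1.0835 = 83.99 m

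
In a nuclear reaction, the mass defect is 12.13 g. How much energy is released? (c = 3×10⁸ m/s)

Convert mass defect: Δm = 12.13 g = 0.01213 kg
E = Δm·c² = 0.01213 × (3×10⁸)²
= 0.01213 × 9×10¹⁶ = 1.092×10¹⁵ J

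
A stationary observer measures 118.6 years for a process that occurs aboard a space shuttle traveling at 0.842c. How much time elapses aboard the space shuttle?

Dilated time Δt = 118.6 years
γ = 1/√(1 - 0.842²) = 1.8536
Δt₀ = Δt/γ = 118.6/1.8536 = 63.98 years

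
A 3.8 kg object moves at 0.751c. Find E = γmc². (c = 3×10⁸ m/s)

γ = 1/√(1 - 0.751²) = 1.51446
mc² = 3.8 × (3×10⁸)² = 3.420×10¹⁷ J
E = γmc² = 1.51446 × 3.420×10¹⁷ = 5.179×10¹⁷ J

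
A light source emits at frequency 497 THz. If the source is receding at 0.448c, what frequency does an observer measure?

β = v/c = 0.448
(1-β)/(1+β) = 0.552/1.448 = 0.38122
Doppler factor = √(0.38122) = 0.61743
f_obs = 497 × 0.61743 = 306.9 THz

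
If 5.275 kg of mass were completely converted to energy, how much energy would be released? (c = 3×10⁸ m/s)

Using E = mc²:
c² = (3×10⁸)² = 9×10¹⁶ m²/s²
E = 5.275 × 9×10¹⁶ = 4.748×10¹⁷ J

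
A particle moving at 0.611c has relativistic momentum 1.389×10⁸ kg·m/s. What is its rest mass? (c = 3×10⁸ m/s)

γ = 1/√(1 - 0.611²) = 1.2632
v = 0.611 × 3×10⁸ = 1.833×10⁸ m/s
m = p/(γv) = 1.389×10⁸/(1.2632 × 1.833×10⁸) = 0.5999 kg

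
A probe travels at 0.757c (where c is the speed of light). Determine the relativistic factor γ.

v/c = 0.757, so (v/c)² = 0.573049
1 - (v/c)² = 0.426951
γ = 1/√(0.426951) = 1.530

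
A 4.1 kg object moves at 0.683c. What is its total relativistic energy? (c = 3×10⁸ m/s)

γ = 1/√(1 - 0.683²) = 1.369
mc² = 4.1 × (3×10⁸)² = 3.690×10¹⁷ J
E = γmc² = 1.369 × 3.690×10¹⁷ = 5.052×10¹⁷ J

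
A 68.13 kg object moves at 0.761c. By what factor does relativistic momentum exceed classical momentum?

p_rel = γmv, p_class = mv
Ratio = γ = 1/√(1 - 0.761²) = 1.541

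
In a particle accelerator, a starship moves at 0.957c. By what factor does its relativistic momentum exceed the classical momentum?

p_rel = γmv, p_class = mv
Ratio = γ = 1/√(1 - 0.957²)
= 1/√(0.084151) = 3.447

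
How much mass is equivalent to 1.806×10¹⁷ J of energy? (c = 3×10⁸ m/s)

From E = mc², we get m = E/c²
c² = (3×10⁸)² = 9×10¹⁶ m²/s²
m = 1.806×10¹⁷ / 9×10¹⁶ = 2.007 kg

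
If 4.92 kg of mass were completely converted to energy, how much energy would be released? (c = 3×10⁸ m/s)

Using E = mc²:
c² = (3×10⁸)² = 9×10¹⁶ m²/s²
E = 4.92 × 9×10¹⁶ = 4.428×10¹⁷ J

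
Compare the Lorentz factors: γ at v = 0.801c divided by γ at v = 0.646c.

γ₁ = 1/√(1 - 0.801²) = 1.670
γ₂ = 1/√(1 - 0.646²) = 1.310
γ₁/γ₂ = 1.670/1.310 = 1.275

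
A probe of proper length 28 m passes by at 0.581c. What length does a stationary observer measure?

Proper length L₀ = 28 m
γ = 1/√(1 - 0.581²) = 1.2286
L = L₀/γ = 28/1.2286 = 22.79 m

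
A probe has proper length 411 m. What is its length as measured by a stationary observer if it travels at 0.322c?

Proper length L₀ = 411 m
γ = 1/√(1 - 0.322²) = 1.0563
L = L₀/γ = 411/1.0563 = 389.1 m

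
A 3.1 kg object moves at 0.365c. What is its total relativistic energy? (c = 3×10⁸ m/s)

γ = 1/√(1 - 0.365²) = 1.0741
mc² = 3.1 × (3×10⁸)² = 2.790×10¹⁷ J
E = γmc² = 1.0741 × 2.790×10¹⁷ = 2.997×10¹⁷ J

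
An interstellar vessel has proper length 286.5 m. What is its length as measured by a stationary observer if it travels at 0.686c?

Proper length L₀ = 286.5 m
γ = 1/√(1 - 0.686²) = 1.374
L = L₀/γ = 286.5/1.374 = 208.5 m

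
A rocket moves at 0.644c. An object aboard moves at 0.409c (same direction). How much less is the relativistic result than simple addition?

Classical: u' + v = 0.409 + 0.644 = 1.053c
Relativistic: u = (0.409 + 0.644)/(1 + 0.263396) = 1.053/1.263396 = 0.8335c
Difference: 1.053 - 0.8335 = 0.2195c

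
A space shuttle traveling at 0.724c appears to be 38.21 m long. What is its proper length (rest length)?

Contracted length L = 38.21 m
γ = 1/√(1 - 0.724²) = 1.4497
L₀ = γL = 1.4497 × 38.21 = 55.39 m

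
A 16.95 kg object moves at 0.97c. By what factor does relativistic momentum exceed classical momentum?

p_rel = γmv, p_class = mv
Ratio = γ = 1/√(1 - 0.97²) = 4.113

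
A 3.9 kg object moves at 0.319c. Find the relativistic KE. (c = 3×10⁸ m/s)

γ = 1/√(1 - 0.319²) = 1.05513
γ - 1 = 0.05513
KE = (γ-1)mc² = 0.05513 × 3.9 × (3×10⁸)² = 1.935×10¹⁶ J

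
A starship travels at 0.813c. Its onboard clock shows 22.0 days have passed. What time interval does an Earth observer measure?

Proper time Δt₀ = 22.0 days
γ = 1/√(1 - 0.813²) = 1.7174
Δt = γΔt₀ = 1.7174 × 22.0 = 37.78 days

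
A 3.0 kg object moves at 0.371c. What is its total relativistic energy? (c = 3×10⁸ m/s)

γ = 1/√(1 - 0.371²) = 1.07685
mc² = 3.0 × (3×10⁸)² = 2.700×10¹⁷ J
E = γmc² = 1.07685 × 2.700×10¹⁷ = 2.907×10¹⁷ J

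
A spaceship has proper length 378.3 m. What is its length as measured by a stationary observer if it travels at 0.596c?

Proper length L₀ = 378.3 m
γ = 1/√(1 - 0.596²) = 1.2454
L = L₀/γ = 378.3/1.2454 = 303.8 m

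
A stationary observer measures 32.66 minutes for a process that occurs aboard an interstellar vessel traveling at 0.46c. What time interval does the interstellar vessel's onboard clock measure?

Dilated time Δt = 32.66 minutes
γ = 1/√(1 - 0.46²) = 1.1262
Δt₀ = Δt/γ = 32.66/1.1262 = 29.00 minutes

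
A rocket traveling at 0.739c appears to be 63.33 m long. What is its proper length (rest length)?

Contracted length L = 63.33 m
γ = 1/√(1 - 0.739²) = 1.4843
L₀ = γL = 1.4843 × 63.33 = 94.00 m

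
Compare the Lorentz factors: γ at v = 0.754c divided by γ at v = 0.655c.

γ₁ = 1/√(1 - 0.754²) = 1.522
γ₂ = 1/√(1 - 0.655²) = 1.323
γ₁/γ₂ = 1.522/1.323 = 1.150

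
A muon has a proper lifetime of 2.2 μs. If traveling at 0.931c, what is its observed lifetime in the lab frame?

Proper lifetime τ₀ = 2.2 μs
γ = 1/√(1 - 0.931²) = 2.7396
τ = γτ₀ = 2.7396 × 2.2 μs = 6.027 μs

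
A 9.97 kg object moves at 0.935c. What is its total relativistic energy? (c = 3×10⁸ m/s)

γ = 1/√(1 - 0.935²) = 2.820
mc² = 9.97 × (3×10⁸)² = 8.973×10¹⁷ J
E = γmc² = 2.820 × 8.973×10¹⁷ = 2.530×10¹⁸ J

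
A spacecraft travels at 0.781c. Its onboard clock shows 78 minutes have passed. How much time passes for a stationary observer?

Proper time Δt₀ = 78 minutes
γ = 1/√(1 - 0.781²) = 1.601
Δt = γΔt₀ = 1.601 × 78 = 124.9 minutes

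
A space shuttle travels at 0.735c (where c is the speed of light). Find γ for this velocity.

v/c = 0.735, so (v/c)² = 0.540225
1 - (v/c)² = 0.459775
γ = 1/√(0.459775) = 1.475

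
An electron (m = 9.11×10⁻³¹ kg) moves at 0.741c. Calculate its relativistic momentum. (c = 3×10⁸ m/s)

γ = 1/√(1 - 0.741²) = 1.4892
v = 0.741 × 3×10⁸ = 2.223×10⁸ m/s
p = γmv = 1.4892 × 9.11×10⁻³¹ × 2.223×10⁸ = 3.016×10⁻²² kg·m/s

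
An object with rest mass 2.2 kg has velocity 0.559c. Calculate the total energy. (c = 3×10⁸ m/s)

γ = 1/√(1 - 0.559²) = 1.206
mc² = 2.2 × (3×10⁸)² = 1.980×10¹⁷ J
E = γmc² = 1.206 × 1.980×10¹⁷ = 2.388×10¹⁷ J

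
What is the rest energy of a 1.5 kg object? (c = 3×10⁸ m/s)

c² = (3×10⁸)² = 9.000×10¹⁶ m²/s²
E₀ = mc² = 1.5 × 9.000×10¹⁶ = 1.350×10¹⁷ J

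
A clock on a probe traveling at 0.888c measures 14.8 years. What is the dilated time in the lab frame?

Proper time Δt₀ = 14.8 years
γ = 1/√(1 - 0.888²) = 2.17465
Δt = γΔt₀ = 2.17465 × 14.8 = 32.18 years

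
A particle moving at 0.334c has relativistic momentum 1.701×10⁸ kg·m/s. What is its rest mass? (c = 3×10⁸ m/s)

γ = 1/√(1 - 0.334²) = 1.061
v = 0.334 × 3×10⁸ = 1.002×10⁸ m/s
m = p/(γv) = 1.701×10⁸/(1.061 × 1.002×10⁸) = 1.600 kg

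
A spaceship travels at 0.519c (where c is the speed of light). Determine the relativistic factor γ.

v/c = 0.519, so (v/c)² = 0.269361
1 - (v/c)² = 0.730639
γ = 1/√(0.730639) = 1.170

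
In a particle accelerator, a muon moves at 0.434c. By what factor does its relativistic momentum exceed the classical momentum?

p_rel = γmv, p_class = mv
Ratio = γ = 1/√(1 - 0.434²)
= 1/√(0.811644) = 1.110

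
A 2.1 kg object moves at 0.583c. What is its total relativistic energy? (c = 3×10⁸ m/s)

γ = 1/√(1 - 0.583²) = 1.2308
mc² = 2.1 × (3×10⁸)² = 1.890×10¹⁷ J
E = γmc² = 1.2308 × 1.890×10¹⁷ = 2.326×10¹⁷ J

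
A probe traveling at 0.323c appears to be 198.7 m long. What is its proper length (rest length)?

Contracted length L = 198.7 m
γ = 1/√(1 - 0.323²) = 1.057
L₀ = γL = 1.057 × 198.7 = 210.0 m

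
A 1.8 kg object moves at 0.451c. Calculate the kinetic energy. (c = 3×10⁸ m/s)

γ = 1/√(1 - 0.451²) = 1.12042
γ - 1 = 0.12042
KE = (γ-1)mc² = 0.12042 × 1.8 × (3×10⁸)² = 1.951×10¹⁶ J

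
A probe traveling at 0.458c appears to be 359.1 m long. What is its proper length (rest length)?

Contracted length L = 359.1 m
γ = 1/√(1 - 0.458²) = 1.125
L₀ = γL = 1.125 × 359.1 = 404.0 m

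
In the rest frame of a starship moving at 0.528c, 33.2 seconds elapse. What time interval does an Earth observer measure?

Proper time Δt₀ = 33.2 seconds
γ = 1/√(1 - 0.528²) = 1.1775
Δt = γΔt₀ = 1.1775 × 33.2 = 39.09 seconds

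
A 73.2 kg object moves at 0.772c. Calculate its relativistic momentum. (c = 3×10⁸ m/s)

γ = 1/√(1 - 0.772²) = 1.573
v = 0.772 × 3×10⁸ = 2.316×10⁸ m/s
p = γmv = 1.573 × 73.2 × 2.316×10⁸ = 2.667×10¹⁰ kg·m/s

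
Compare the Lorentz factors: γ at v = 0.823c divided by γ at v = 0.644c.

γ₁ = 1/√(1 - 0.823²) = 1.760
γ₂ = 1/√(1 - 0.644²) = 1.307
γ₁/γ₂ = 1.760/1.307 = 1.347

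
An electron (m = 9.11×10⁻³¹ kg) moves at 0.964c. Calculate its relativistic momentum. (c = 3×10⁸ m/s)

γ = 1/√(1 - 0.964²) = 3.7608
v = 0.964 × 3×10⁸ = 2.892×10⁸ m/s
p = γmv = 3.7608 × 9.11×10⁻³¹ × 2.892×10⁸ = 9.908×10⁻²² kg·m/s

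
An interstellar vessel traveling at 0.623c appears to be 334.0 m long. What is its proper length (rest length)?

Contracted length L = 334.0 m
γ = 1/√(1 - 0.623²) = 1.2784
L₀ = γL = 1.2784 × 334.0 = 427.0 m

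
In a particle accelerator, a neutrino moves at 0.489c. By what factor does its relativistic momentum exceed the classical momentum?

p_rel = γmv, p_class = mv
Ratio = γ = 1/√(1 - 0.489²)
= 1/√(0.760879) = 1.146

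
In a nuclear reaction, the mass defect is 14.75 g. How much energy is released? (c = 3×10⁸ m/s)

Convert mass defect: Δm = 14.75 g = 0.01475 kg
E = Δm·c² = 0.01475 × (3×10⁸)²
= 0.01475 × 9×10¹⁶ = 1.328×10¹⁵ J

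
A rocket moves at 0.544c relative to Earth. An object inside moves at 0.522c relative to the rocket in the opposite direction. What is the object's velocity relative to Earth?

Object's velocity in rocket frame is u' = -0.522c
u = (u' + v)/(1 + u'v/c²) = (v - 0.522)/(1 - 0.522·v/c²)
Numerator: 0.544 - 0.522 = 0.022
Denominator: 1 - 0.283968 = 0.716032
u = 0.022/0.716032 = 0.03072c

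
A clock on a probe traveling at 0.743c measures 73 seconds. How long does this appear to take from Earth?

Proper time Δt₀ = 73 seconds
γ = 1/√(1 - 0.743²) = 1.494
Δt = γΔt₀ = 1.494 × 73 = 109.1 seconds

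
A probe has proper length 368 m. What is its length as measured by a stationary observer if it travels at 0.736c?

Proper length L₀ = 368 m
γ = 1/√(1 - 0.736²) = 1.4771
L = L₀/γ = 368/1.4771 = 249.1 m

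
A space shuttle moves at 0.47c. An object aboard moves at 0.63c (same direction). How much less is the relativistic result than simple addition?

Classical: u' + v = 0.63 + 0.47 = 1.1c
Relativistic: u = (0.63 + 0.47)/(1 + 0.2961) = 1.1/1.2961 = 0.8487c
Difference: 1.1 - 0.8487 = 0.2513c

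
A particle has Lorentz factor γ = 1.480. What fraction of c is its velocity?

From γ = 1/√(1 - v²/c²):
1/γ² = 1/1.480² = 0.4565
v²/c² = 1 - 0.4565 = 0.5435
v/c = √(0.5435) = 0.7372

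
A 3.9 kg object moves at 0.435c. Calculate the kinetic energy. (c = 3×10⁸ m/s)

γ = 1/√(1 - 0.435²) = 1.11058
γ - 1 = 0.11058
KE = (γ-1)mc² = 0.11058 × 3.9 × (3×10⁸)² = 3.881×10¹⁶ J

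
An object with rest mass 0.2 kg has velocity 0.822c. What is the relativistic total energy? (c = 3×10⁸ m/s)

γ = 1/√(1 - 0.822²) = 1.756
mc² = 0.2 × (3×10⁸)² = 1.800×10¹⁶ J
E = γmc² = 1.756 × 1.800×10¹⁶ = 3.161×10¹⁶ J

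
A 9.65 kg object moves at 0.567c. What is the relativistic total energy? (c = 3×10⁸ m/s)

γ = 1/√(1 - 0.567²) = 1.214
mc² = 9.65 × (3×10⁸)² = 8.685×10¹⁷ J
E = γmc² = 1.214 × 8.685×10¹⁷ = 1.054×10¹⁸ J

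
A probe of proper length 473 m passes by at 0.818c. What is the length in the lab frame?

Proper length L₀ = 473 m
γ = 1/√(1 - 0.818²) = 1.7385
L = L₀/γ = 473/1.7385 = 272.1 m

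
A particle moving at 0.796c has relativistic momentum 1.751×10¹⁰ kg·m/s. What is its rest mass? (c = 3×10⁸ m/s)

γ = 1/√(1 - 0.796²) = 1.6521
v = 0.796 × 3×10⁸ = 2.388×10⁸ m/s
m = p/(γv) = 1.751×10¹⁰/(1.6521 × 2.388×10⁸) = 44.38 kg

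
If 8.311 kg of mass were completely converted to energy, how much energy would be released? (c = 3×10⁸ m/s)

Using E = mc²:
c² = (3×10⁸)² = 9×10¹⁶ m²/s²
E = 8.311 × 9×10¹⁶ = 7.480×10¹⁷ J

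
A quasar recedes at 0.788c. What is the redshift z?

β = 0.788
(1+β)/(1-β) = 1.788/0.212 = 8.434
√(8.434) = 2.904
z = 2.904 - 1 = 1.904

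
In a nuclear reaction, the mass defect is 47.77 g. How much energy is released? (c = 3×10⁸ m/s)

Convert mass defect: Δm = 47.77 g = 0.04777 kg
E = Δm·c² = 0.04777 × (3×10⁸)²
= 0.04777 × 9×10¹⁶ = 4.299×10¹⁵ J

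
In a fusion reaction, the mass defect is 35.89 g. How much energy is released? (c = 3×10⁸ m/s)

Convert mass defect: Δm = 35.89 g = 0.03589 kg
E = Δm·c² = 0.03589 × (3×10⁸)²
= 0.03589 × 9×10¹⁶ = 3.230×10¹⁵ J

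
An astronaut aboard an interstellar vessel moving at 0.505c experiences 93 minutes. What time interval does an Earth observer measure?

Proper time Δt₀ = 93 minutes
γ = 1/√(1 - 0.505²) = 1.1586
Δt = γΔt₀ = 1.1586 × 93 = 107.7 minutes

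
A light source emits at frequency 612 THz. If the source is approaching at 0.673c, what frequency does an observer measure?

β = v/c = 0.673
(1+β)/(1-β) = 1.673/0.327 = 5.116
Doppler factor = √(5.116) = 2.262
f_obs = 612 × 2.262 = 1384 THz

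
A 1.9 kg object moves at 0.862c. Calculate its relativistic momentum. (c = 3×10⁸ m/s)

γ = 1/√(1 - 0.862²) = 1.9727
v = 0.862 × 3×10⁸ = 2.586×10⁸ m/s
p = γmv = 1.9727 × 1.9 × 2.586×10⁸ = 9.693×10⁸ kg·m/s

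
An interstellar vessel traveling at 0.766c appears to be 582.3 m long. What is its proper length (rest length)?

Contracted length L = 582.3 m
γ = 1/√(1 - 0.766²) = 1.5556
L₀ = γL = 1.5556 × 582.3 = 905.8 m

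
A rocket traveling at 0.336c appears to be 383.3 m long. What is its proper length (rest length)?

Contracted length L = 383.3 m
γ = 1/√(1 - 0.336²) = 1.06173
L₀ = γL = 1.06173 × 383.3 = 407.0 m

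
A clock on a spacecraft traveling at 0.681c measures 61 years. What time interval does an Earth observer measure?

Proper time Δt₀ = 61 years
γ = 1/√(1 - 0.681²) = 1.3656
Δt = γΔt₀ = 1.3656 × 61 = 83.30 years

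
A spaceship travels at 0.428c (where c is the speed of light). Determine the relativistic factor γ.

v/c = 0.428, so (v/c)² = 0.183184
1 - (v/c)² = 0.816816
γ = 1/√(0.816816) = 1.106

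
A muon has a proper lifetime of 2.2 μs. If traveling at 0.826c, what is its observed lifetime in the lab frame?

Proper lifetime τ₀ = 2.2 μs
γ = 1/√(1 - 0.826²) = 1.774
τ = γτ₀ = 1.774 × 2.2 μs = 3.903 μs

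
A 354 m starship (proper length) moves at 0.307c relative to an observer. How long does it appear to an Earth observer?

Proper length L₀ = 354 m
γ = 1/√(1 - 0.307²) = 1.0507
L = L₀/γ = 354/1.0507 = 336.9 m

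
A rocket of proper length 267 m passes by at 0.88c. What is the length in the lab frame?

Proper length L₀ = 267 m
γ = 1/√(1 - 0.88²) = 2.105
L = L₀/γ = 267/2.105 = 126.8 m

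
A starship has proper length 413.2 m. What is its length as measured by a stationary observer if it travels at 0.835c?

Proper length L₀ = 413.2 m
γ = 1/√(1 - 0.835²) = 1.817
L = L₀/γ = 413.2/1.817 = 227.4 m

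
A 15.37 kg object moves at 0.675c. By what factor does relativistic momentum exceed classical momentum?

p_rel = γmv, p_class = mv
Ratio = γ = 1/√(1 - 0.675²) = 1.355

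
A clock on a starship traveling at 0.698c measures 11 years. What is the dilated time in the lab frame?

Proper time Δt₀ = 11 years
γ = 1/√(1 - 0.698²) = 1.396
Δt = γΔt₀ = 1.396 × 11 = 15.36 years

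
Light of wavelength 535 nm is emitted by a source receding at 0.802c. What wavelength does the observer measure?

β = 0.802
Wavelength Doppler factor = √(1.802/0.198) = √(9.101) = 3.017
λ_obs = 535 × 3.017 = 1614 nm (redshift)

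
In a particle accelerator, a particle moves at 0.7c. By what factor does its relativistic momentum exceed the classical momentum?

p_rel = γmv, p_class = mv
Ratio = γ = 1/√(1 - 0.7²)
= 1/√(0.51) = 1.400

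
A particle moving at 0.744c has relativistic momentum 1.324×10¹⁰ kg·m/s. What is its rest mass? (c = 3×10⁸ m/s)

γ = 1/√(1 - 0.744²) = 1.4966
v = 0.744 × 3×10⁸ = 2.232×10⁸ m/s
m = p/(γv) = 1.324×10¹⁰/(1.4966 × 2.232×10⁸) = 39.64 kg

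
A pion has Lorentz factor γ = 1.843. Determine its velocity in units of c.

From γ = 1/√(1 - v²/c²):
1/γ² = 1/1.843² = 0.2944
v²/c² = 1 - 0.2944 = 0.7056
v/c = √(0.7056) = 0.8400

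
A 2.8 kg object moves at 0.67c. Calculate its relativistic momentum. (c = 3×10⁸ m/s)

γ = 1/√(1 - 0.67²) = 1.347
v = 0.67 × 3×10⁸ = 2.010×10⁸ m/s
p = γmv = 1.347 × 2.8 × 2.010×10⁸ = 7.581×10⁸ kg·m/s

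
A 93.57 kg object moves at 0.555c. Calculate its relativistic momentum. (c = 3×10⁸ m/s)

γ = 1/√(1 - 0.555²) = 1.202
v = 0.555 × 3×10⁸ = 1.665×10⁸ m/s
p = γmv = 1.202 × 93.57 × 1.665×10⁸ = 1.873×10¹⁰ kg·m/s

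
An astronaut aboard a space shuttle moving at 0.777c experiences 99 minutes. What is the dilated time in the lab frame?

Proper time Δt₀ = 99 minutes
γ = 1/√(1 - 0.777²) = 1.589
Δt = γΔt₀ = 1.589 × 99 = 157.3 minutes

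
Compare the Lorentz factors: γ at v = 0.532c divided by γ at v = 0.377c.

γ₁ = 1/√(1 - 0.532²) = 1.181
γ₂ = 1/√(1 - 0.377²) = 1.080
γ₁/γ₂ = 1.181/1.080 = 1.094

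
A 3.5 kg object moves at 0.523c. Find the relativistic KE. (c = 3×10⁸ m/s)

γ = 1/√(1 - 0.523²) = 1.17325
γ - 1 = 0.17325
KE = (γ-1)mc² = 0.17325 × 3.5 × (3×10⁸)² = 5.457×10¹⁶ J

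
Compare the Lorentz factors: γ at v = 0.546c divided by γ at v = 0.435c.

γ₁ = 1/√(1 - 0.546²) = 1.194
γ₂ = 1/√(1 - 0.435²) = 1.111
γ₁/γ₂ = 1.194/1.111 = 1.075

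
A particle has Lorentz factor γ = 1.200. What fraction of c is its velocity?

From γ = 1/√(1 - v²/c²):
1/γ² = 1/1.200² = 0.6944
v²/c² = 1 - 0.6944 = 0.3056
v/c = √(0.3056) = 0.5528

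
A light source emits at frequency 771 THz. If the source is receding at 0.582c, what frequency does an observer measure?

β = v/c = 0.582
(1-β)/(1+β) = 0.418/1.582 = 0.2642
Doppler factor = √(0.2642) = 0.5140
f_obs = 771 × 0.5140 = 396.3 THz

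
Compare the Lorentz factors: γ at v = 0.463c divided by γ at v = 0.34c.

γ₁ = 1/√(1 - 0.463²) = 1.128
γ₂ = 1/√(1 - 0.34²) = 1.063
γ₁/γ₂ = 1.128/1.063 = 1.061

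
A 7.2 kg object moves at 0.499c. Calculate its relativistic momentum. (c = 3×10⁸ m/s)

γ = 1/√(1 - 0.499²) = 1.154
v = 0.499 × 3×10⁸ = 1.497×10⁸ m/s
p = γmv = 1.154 × 7.2 × 1.497×10⁸ = 1.244×10⁹ kg·m/s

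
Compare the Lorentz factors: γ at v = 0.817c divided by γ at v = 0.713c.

γ₁ = 1/√(1 - 0.817²) = 1.734
γ₂ = 1/√(1 - 0.713²) = 1.426
γ₁/γ₂ = 1.734/1.426 = 1.216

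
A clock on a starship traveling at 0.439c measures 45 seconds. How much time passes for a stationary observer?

Proper time Δt₀ = 45 seconds
γ = 1/√(1 - 0.439²) = 1.11298
Δt = γΔt₀ = 1.11298 × 45 = 50.08 seconds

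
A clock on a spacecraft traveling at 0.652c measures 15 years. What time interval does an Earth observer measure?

Proper time Δt₀ = 15 years
γ = 1/√(1 - 0.652²) = 1.3189
Δt = γΔt₀ = 1.3189 × 15 = 19.78 years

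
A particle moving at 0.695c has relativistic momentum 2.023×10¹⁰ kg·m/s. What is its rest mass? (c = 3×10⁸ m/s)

γ = 1/√(1 - 0.695²) = 1.3908
v = 0.695 × 3×10⁸ = 2.085×10⁸ m/s
m = p/(γv) = 2.023×10¹⁰/(1.3908 × 2.085×10⁸) = 69.76 kg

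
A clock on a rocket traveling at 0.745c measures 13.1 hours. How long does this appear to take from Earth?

Proper time Δt₀ = 13.1 hours
γ = 1/√(1 - 0.745²) = 1.499
Δt = γΔt₀ = 1.499 × 13.1 = 19.64 hours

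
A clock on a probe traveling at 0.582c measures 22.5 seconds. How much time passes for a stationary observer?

Proper time Δt₀ = 22.5 seconds
γ = 1/√(1 - 0.582²) = 1.2297
Δt = γΔt₀ = 1.2297 × 22.5 = 27.67 seconds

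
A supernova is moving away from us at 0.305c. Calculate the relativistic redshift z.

β = 0.305
(1+β)/(1-β) = 1.305/0.695 = 1.8777
√(1.8777) = 1.3703
z = 1.3703 - 1 = 0.3703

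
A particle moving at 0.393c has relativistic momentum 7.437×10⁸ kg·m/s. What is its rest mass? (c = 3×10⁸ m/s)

γ = 1/√(1 - 0.393²) = 1.0875
v = 0.393 × 3×10⁸ = 1.179×10⁸ m/s
m = p/(γv) = 7.437×10⁸/(1.0875 × 1.179×10⁸) = 5.800 kg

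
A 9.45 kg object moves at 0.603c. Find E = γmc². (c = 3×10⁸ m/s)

γ = 1/√(1 - 0.603²) = 1.2535
mc² = 9.45 × (3×10⁸)² = 8.505×10¹⁷ J
E = γmc² = 1.2535 × 8.505×10¹⁷ = 1.066×10¹⁸ J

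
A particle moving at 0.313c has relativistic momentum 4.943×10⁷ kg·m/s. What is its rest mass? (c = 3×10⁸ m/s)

γ = 1/√(1 - 0.313²) = 1.0529
v = 0.313 × 3×10⁸ = 9.390×10⁷ m/s
m = p/(γv) = 4.943×10⁷/(1.0529 × 9.390×10⁷) = 0.5000 kg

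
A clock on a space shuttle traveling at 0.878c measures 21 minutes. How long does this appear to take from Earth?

Proper time Δt₀ = 21 minutes
γ = 1/√(1 - 0.878²) = 2.089
Δt = γΔt₀ = 2.089 × 21 = 43.87 minutes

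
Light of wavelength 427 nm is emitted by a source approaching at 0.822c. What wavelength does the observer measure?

β = 0.822
Wavelength Doppler factor = √(0.178/1.822) = √(0.09769) = 0.3126
λ_obs = 427 × 0.3126 = 133.5 nm (blueshift)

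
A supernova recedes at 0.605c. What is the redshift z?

β = 0.605
(1+β)/(1-β) = 1.605/0.395 = 4.063
√(4.063) = 2.016
z = 2.016 - 1 = 1.016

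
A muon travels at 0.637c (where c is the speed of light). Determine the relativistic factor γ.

v/c = 0.637, so (v/c)² = 0.405769
1 - (v/c)² = 0.594231
γ = 1/√(0.594231) = 1.297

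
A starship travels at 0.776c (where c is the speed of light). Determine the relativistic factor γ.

v/c = 0.776, so (v/c)² = 0.602176
1 - (v/c)² = 0.397824
γ = 1/√(0.397824) = 1.585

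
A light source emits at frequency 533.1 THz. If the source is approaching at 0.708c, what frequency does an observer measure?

β = v/c = 0.708
(1+β)/(1-β) = 1.708/0.292 = 5.849
Doppler factor = √(5.849) = 2.4185
f_obs = 533.1 × 2.4185 = 1289 THz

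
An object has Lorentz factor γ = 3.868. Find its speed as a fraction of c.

From γ = 1/√(1 - v²/c²):
1/γ² = 1/3.868² = 0.06684
v²/c² = 1 - 0.06684 = 0.9332
v/c = √(0.9332) = 0.9660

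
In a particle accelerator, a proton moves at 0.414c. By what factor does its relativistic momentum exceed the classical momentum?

p_rel = γmv, p_class = mv
Ratio = γ = 1/√(1 - 0.414²)
= 1/√(0.828604) = 1.099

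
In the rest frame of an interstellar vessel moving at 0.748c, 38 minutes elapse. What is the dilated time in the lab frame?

Proper time Δt₀ = 38 minutes
γ = 1/√(1 - 0.748²) = 1.5067
Δt = γΔt₀ = 1.5067 × 38 = 57.25 minutes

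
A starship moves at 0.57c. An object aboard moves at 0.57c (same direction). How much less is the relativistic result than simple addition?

Classical: u' + v = 0.57 + 0.57 = 1.14c
Relativistic: u = (0.57 + 0.57)/(1 + 0.3249) = 1.14/1.3249 = 0.8604c
Difference: 1.14 - 0.8604 = 0.2796c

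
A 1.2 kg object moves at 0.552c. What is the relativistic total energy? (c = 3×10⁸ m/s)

γ = 1/√(1 - 0.552²) = 1.199
mc² = 1.2 × (3×10⁸)² = 1.080×10¹⁷ J
E = γmc² = 1.199 × 1.080×10¹⁷ = 1.295×10¹⁷ J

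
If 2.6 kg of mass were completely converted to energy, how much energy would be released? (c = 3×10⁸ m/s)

Using E = mc²:
c² = (3×10⁸)² = 9×10¹⁶ m²/s²
E = 2.6 × 9×10¹⁶ = 2.340×10¹⁷ J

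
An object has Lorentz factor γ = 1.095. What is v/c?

From γ = 1/√(1 - v²/c²):
1/γ² = 1/1.095² = 0.8340
v²/c² = 1 - 0.8340 = 0.1660
v/c = √(0.1660) = 0.4074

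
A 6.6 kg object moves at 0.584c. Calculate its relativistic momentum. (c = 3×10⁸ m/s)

γ = 1/√(1 - 0.584²) = 1.2319
v = 0.584 × 3×10⁸ = 1.752×10⁸ m/s
p = γmv = 1.2319 × 6.6 × 1.752×10⁸ = 1.424×10⁹ kg·m/s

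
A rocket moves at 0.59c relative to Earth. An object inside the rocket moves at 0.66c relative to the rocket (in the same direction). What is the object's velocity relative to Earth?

u = (u' + v)/(1 + u'v/c²)
Numerator: 0.66 + 0.59 = 1.25
Denominator: 1 + 0.3894 = 1.3894
u = 1.25/1.3894 = 0.8997c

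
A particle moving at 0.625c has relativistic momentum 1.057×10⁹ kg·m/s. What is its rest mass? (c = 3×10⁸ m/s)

γ = 1/√(1 - 0.625²) = 1.281
v = 0.625 × 3×10⁸ = 1.875×10⁸ m/s
m = p/(γv) = 1.057×10⁹/(1.281 × 1.875×10⁸) = 4.401 kg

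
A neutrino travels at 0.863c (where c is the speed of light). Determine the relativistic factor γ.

v/c = 0.863, so (v/c)² = 0.744769
1 - (v/c)² = 0.255231
γ = 1/√(0.255231) = 1.979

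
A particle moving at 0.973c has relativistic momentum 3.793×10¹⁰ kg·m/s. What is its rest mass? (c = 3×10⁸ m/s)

γ = 1/√(1 - 0.973²) = 4.333
v = 0.973 × 3×10⁸ = 2.919×10⁸ m/s
m = p/(γv) = 3.793×10¹⁰/(4.333 × 2.919×10⁸) = 29.99 kg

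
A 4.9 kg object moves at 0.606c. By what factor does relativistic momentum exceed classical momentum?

p_rel = γmv, p_class = mv
Ratio = γ = 1/√(1 - 0.606²) = 1.257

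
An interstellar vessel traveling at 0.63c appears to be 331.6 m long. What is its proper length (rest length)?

Contracted length L = 331.6 m
γ = 1/√(1 - 0.63²) = 1.2877
L₀ = γL = 1.2877 × 331.6 = 427.0 m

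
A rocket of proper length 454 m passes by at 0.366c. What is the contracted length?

Proper length L₀ = 454 m
γ = 1/√(1 - 0.366²) = 1.0746
L = L₀/γ = 454/1.0746 = 422.5 m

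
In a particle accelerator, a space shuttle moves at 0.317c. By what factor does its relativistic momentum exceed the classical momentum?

p_rel = γmv, p_class = mv
Ratio = γ = 1/√(1 - 0.317²)
= 1/√(0.899511) = 1.054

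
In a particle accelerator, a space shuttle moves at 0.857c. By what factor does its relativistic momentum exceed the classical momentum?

p_rel = γmv, p_class = mv
Ratio = γ = 1/√(1 - 0.857²)
= 1/√(0.265551) = 1.941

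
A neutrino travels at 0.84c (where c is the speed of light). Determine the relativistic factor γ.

v/c = 0.84, so (v/c)² = 0.7056
1 - (v/c)² = 0.2944
γ = 1/√(0.2944) = 1.843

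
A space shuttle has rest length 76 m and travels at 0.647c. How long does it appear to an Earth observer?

Proper length L₀ = 76 m
γ = 1/√(1 - 0.647²) = 1.3115
L = L₀/γ = 76/1.3115 = 57.95 m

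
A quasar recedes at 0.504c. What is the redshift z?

β = 0.504
(1+β)/(1-β) = 1.504/0.496 = 3.032
√(3.032) = 1.7413
z = 1.7413 - 1 = 0.7413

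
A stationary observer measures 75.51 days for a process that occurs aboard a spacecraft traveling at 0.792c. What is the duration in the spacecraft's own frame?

Dilated time Δt = 75.51 days
γ = 1/√(1 - 0.792²) = 1.638
Δt₀ = Δt/γ = 75.51/1.638 = 46.10 days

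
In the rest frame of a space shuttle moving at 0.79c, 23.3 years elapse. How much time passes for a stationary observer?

Proper time Δt₀ = 23.3 years
γ = 1/√(1 - 0.79²) = 1.631
Δt = γΔt₀ = 1.631 × 23.3 = 38.00 years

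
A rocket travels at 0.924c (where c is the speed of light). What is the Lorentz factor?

v/c = 0.924, so (v/c)² = 0.853776
1 - (v/c)² = 0.146224
γ = 1/√(0.146224) = 2.615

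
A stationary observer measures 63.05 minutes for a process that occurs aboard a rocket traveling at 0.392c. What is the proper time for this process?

Dilated time Δt = 63.05 minutes
γ = 1/√(1 - 0.392²) = 1.087
Δt₀ = Δt/γ = 63.05/1.087 = 58.00 minutes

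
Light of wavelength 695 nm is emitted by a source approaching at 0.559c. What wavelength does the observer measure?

β = 0.559
Wavelength Doppler factor = √(0.441/1.559) = √(0.28287) = 0.53186
λ_obs = 695 × 0.53186 = 369.6 nm (blueshift)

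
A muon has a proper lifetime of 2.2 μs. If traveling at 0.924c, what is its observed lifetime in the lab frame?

Proper lifetime τ₀ = 2.2 μs
γ = 1/√(1 - 0.924²) = 2.615
τ = γτ₀ = 2.615 × 2.2 μs = 5.753 μs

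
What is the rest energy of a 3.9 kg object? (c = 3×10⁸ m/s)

c² = (3×10⁸)² = 9.000×10¹⁶ m²/s²
E₀ = mc² = 3.9 × 9.000×10¹⁶ = 3.510×10¹⁷ J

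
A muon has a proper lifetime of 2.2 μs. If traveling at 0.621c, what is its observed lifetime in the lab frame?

Proper lifetime τ₀ = 2.2 μs
γ = 1/√(1 - 0.621²) = 1.276
τ = γτ₀ = 1.276 × 2.2 μs = 2.807 μs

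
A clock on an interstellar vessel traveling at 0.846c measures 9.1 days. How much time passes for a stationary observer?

Proper time Δt₀ = 9.1 days
γ = 1/√(1 - 0.846²) = 1.876
Δt = γΔt₀ = 1.876 × 9.1 = 17.07 days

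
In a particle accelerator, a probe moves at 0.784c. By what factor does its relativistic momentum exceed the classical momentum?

p_rel = γmv, p_class = mv
Ratio = γ = 1/√(1 - 0.784²)
= 1/√(0.385344) = 1.611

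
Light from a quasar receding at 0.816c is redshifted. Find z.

β = 0.816
(1+β)/(1-β) = 1.816/0.184 = 9.870
√(9.870) = 3.142
z = 3.142 - 1 = 2.142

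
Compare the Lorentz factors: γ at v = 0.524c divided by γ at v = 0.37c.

γ₁ = 1/√(1 - 0.524²) = 1.174
γ₂ = 1/√(1 - 0.37²) = 1.076
γ₁/γ₂ = 1.174/1.076 = 1.091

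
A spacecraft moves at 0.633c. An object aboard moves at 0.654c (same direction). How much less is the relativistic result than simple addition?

Classical: u' + v = 0.654 + 0.633 = 1.287c
Relativistic: u = (0.654 + 0.633)/(1 + 0.413982) = 1.287/1.413982 = 0.9102c
Difference: 1.287 - 0.9102 = 0.3768c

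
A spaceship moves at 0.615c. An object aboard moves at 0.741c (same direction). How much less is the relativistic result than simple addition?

Classical: u' + v = 0.741 + 0.615 = 1.356c
Relativistic: u = (0.741 + 0.615)/(1 + 0.455715) = 1.356/1.455715 = 0.9315c
Difference: 1.356 - 0.9315 = 0.4245c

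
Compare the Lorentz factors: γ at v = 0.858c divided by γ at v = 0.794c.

γ₁ = 1/√(1 - 0.858²) = 1.947
γ₂ = 1/√(1 - 0.794²) = 1.645
γ₁/γ₂ = 1.947/1.645 = 1.184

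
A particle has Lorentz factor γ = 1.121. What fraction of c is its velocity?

From γ = 1/√(1 - v²/c²):
1/γ² = 1/1.121² = 0.7958
v²/c² = 1 - 0.7958 = 0.2042
v/c = √(0.2042) = 0.4519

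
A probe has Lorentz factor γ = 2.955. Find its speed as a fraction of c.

From γ = 1/√(1 - v²/c²):
1/γ² = 1/2.955² = 0.1145
v²/c² = 1 - 0.1145 = 0.8855
v/c = √(0.8855) = 0.9410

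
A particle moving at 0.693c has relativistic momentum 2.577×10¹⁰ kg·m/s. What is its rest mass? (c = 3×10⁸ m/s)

γ = 1/√(1 - 0.693²) = 1.3871
v = 0.693 × 3×10⁸ = 2.079×10⁸ m/s
m = p/(γv) = 2.577×10¹⁰/(1.3871 × 2.079×10⁸) = 89.36 kg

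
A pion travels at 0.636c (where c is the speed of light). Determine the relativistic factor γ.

v/c = 0.636, so (v/c)² = 0.404496
1 - (v/c)² = 0.595504
γ = 1/√(0.595504) = 1.296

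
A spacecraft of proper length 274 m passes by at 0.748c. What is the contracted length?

Proper length L₀ = 274 m
γ = 1/√(1 - 0.748²) = 1.5067
L = L₀/γ = 274/1.5067 = 181.9 m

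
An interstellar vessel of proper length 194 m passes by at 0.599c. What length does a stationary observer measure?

Proper length L₀ = 194 m
γ = 1/√(1 - 0.599²) = 1.249
L = L₀/γ = 194/1.249 = 155.3 m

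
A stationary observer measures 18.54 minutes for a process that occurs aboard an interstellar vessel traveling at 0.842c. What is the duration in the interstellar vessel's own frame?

Dilated time Δt = 18.54 minutes
γ = 1/√(1 - 0.842²) = 1.854
Δt₀ = Δt/γ = 18.54/1.854 = 10.00 minutes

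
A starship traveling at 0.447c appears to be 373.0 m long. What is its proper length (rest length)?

Contracted length L = 373.0 m
γ = 1/√(1 - 0.447²) = 1.118
L₀ = γL = 1.118 × 373.0 = 417.0 m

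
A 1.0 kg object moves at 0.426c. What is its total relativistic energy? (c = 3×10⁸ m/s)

γ = 1/√(1 - 0.426²) = 1.1053
mc² = 1.0 × (3×10⁸)² = 9.000×10¹⁶ J
E = γmc² = 1.1053 × 9.000×10¹⁶ = 9.948×10¹⁶ J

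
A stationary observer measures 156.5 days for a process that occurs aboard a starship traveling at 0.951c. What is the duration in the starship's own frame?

Dilated time Δt = 156.5 days
γ = 1/√(1 - 0.951²) = 3.234
Δt₀ = Δt/γ = 156.5/3.234 = 48.39 days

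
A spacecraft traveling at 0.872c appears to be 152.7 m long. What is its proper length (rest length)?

Contracted length L = 152.7 m
γ = 1/√(1 - 0.872²) = 2.04288
L₀ = γL = 2.04288 × 152.7 = 311.9 m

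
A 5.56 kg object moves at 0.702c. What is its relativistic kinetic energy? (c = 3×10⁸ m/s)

γ = 1/√(1 - 0.702²) = 1.4041
γ - 1 = 0.4041
KE = (γ-1)mc² = 0.4041 × 5.56 × (3×10⁸)² = 2.022×10¹⁷ J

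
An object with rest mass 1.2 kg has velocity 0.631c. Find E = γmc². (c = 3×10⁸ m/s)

γ = 1/√(1 - 0.631²) = 1.289
mc² = 1.2 × (3×10⁸)² = 1.080×10¹⁷ J
E = γmc² = 1.289 × 1.080×10¹⁷ = 1.392×10¹⁷ J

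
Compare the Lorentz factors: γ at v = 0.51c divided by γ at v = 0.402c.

γ₁ = 1/√(1 - 0.51²) = 1.16255
γ₂ = 1/√(1 - 0.402²) = 1.09213
γ₁/γ₂ = 1.16255/1.09213 = 1.064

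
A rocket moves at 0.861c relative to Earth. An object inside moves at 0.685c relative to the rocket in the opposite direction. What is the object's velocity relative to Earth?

Object's velocity in rocket frame is u' = -0.685c
u = (u' + v)/(1 + u'v/c²) = (v - 0.685)/(1 - 0.685·v/c²)
Numerator: 0.861 - 0.685 = 0.176
Denominator: 1 - 0.589785 = 0.410215
u = 0.176/0.410215 = 0.4290c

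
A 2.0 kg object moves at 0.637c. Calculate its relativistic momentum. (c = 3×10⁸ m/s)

γ = 1/√(1 - 0.637²) = 1.2972
v = 0.637 × 3×10⁸ = 1.911×10⁸ m/s
p = γmv = 1.2972 × 2.0 × 1.911×10⁸ = 4.958×10⁸ kg·m/s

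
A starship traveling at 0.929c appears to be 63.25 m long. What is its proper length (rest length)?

Contracted length L = 63.25 m
γ = 1/√(1 - 0.929²) = 2.702
L₀ = γL = 2.702 × 63.25 = 170.9 m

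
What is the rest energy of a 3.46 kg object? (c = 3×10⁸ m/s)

c² = (3×10⁸)² = 9.000×10¹⁶ m²/s²
E₀ = mc² = 3.46 × 9.000×10¹⁶ = 3.114×10¹⁷ J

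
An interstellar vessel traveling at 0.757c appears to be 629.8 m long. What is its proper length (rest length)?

Contracted length L = 629.8 m
γ = 1/√(1 - 0.757²) = 1.53042
L₀ = γL = 1.53042 × 629.8 = 963.9 m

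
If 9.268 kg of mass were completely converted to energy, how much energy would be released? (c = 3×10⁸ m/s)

Using E = mc²:
c² = (3×10⁸)² = 9×10¹⁶ m²/s²
E = 9.268 × 9×10¹⁶ = 8.341×10¹⁷ J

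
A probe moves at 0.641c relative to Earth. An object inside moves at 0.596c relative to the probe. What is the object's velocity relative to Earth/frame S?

u = (u' + v)/(1 + u'v/c²)
Numerator: 0.596 + 0.641 = 1.237
Denominator: 1 + 0.382036 = 1.382036
u = 1.237/1.382036 = 0.8951c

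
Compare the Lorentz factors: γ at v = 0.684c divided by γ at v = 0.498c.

γ₁ = 1/√(1 - 0.684²) = 1.371
γ₂ = 1/√(1 - 0.498²) = 1.153
γ₁/γ₂ = 1.371/1.153 = 1.189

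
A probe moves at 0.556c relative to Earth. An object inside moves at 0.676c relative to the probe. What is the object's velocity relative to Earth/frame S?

u = (u' + v)/(1 + u'v/c²)
Numerator: 0.676 + 0.556 = 1.232
Denominator: 1 + 0.375856 = 1.375856
u = 1.232/1.375856 = 0.8954c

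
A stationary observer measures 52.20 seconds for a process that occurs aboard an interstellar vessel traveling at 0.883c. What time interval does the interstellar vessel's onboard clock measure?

Dilated time Δt = 52.20 seconds
γ = 1/√(1 - 0.883²) = 2.131
Δt₀ = Δt/γ = 52.20/2.131 = 24.50 seconds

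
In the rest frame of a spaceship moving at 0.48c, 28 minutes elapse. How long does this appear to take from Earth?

Proper time Δt₀ = 28 minutes
γ = 1/√(1 - 0.48²) = 1.140
Δt = γΔt₀ = 1.140 × 28 = 31.92 minutes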